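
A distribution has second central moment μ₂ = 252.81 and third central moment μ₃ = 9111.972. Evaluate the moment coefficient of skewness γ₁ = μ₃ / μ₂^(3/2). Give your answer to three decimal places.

σ = √μ₂ = √252.81 = 15.90000
σ³ = μ₂^(3/2) = 4019.67900
γ₁ = μ₃/σ³ = 9111.972 / 4019.67900 ≈ 2.267

2.267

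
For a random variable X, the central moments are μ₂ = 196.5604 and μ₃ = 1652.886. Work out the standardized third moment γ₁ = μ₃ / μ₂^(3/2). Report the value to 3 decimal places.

σ = √μ₂ = √196.5604 = 14.02000
σ³ = μ₂^(3/2) = 2755.77681
γ₁ = μ₃/σ³ = 1652.886 / 2755.77681 ≈ 0.600

0.600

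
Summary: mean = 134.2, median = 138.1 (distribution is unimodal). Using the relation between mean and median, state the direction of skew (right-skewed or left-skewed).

left-skewed

mean − median = 134.2 − 138.1 = -3.9
mean < median ⇒ the longer tail is on the left ⇒ left-skewed (negatively skewed).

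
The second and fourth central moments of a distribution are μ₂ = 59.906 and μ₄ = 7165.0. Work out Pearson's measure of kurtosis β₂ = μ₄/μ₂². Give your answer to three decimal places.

1.997

μ₂² = 59.906² = 3588.72884
μ₄/μ₂² = 7165.0 / 3588.72884 = 1.99653
β₂ ≈ 1.997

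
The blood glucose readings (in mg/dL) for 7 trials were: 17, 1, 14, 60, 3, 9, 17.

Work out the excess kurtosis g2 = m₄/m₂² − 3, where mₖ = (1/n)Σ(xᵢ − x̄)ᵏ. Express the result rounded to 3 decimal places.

x̄ = 17.2857
Σ(xᵢ − x̄)² = 2373.4286 ⇒ m₂ = 339.06122
Σ(xᵢ − x̄)⁴ = 3445660.6356 ⇒ m₄ = 492237.23365
m₂² = 114962.51395
g2 = m₄/m₂² − 3 = 4.28172 − 3 ≈ 1.282

1.282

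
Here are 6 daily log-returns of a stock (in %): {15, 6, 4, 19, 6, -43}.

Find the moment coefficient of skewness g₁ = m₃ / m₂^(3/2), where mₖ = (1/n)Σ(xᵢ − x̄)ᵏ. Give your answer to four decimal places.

-1.5070

x̄ = (15 + 6 + 4 + 19 + 6 - 43) / 6 = 1.1667
deviations (xᵢ − x̄): 13.8333, 4.8333, 2.8333, 17.8333, 4.8333, -44.1667
Σ(xᵢ − x̄)² = 2514.8333 ⇒ m₂ = 2514.8333/6 = 419.13889
Σ(xᵢ − x̄)³ = -77588.4444 ⇒ m₃ = -77588.4444/6 = -12931.40741
m₂^(3/2) = 419.13889^(1.5) = 8580.98093
g₁ = m₃ / m₂^(3/2) = -12931.40741 / 8580.98093 ≈ -1.5070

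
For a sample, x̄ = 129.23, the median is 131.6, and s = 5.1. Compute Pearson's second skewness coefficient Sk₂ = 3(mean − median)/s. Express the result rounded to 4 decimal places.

-1.3941

Sk₂ = 3(129.23 − 131.6) / 5.1 = 3 × -2.3700 / 5.1
    = -7.1100 / 5.1 ≈ -1.3941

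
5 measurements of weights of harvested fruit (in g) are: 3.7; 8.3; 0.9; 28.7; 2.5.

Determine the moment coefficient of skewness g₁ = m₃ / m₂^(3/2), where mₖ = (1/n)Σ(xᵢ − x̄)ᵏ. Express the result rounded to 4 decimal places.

1.2986

x̄ = (3.7 + 8.3 + 0.9 + 28.7 + 2.5) / 5 = 8.8200
deviations (xᵢ − x̄): -5.1200, -0.5200, -7.9200, 19.8800, -6.3200
Σ(xᵢ − x̄)² = 524.3680 ⇒ m₂ = 524.3680/5 = 104.87360
Σ(xᵢ − x̄)³ = 6973.2749 ⇒ m₃ = 6973.2749/5 = 1394.65498
m₂^(3/2) = 104.87360^(1.5) = 1073.98759
g₁ = m₃ / m₂^(3/2) = 1394.65498 / 1073.98759 ≈ 1.2986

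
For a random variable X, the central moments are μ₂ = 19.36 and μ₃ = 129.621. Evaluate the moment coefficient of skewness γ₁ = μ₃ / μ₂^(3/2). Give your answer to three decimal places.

1.522

σ = √μ₂ = √19.36 = 4.40000
σ³ = μ₂^(3/2) = 85.18400
γ₁ = μ₃/σ³ = 129.621 / 85.18400 ≈ 1.522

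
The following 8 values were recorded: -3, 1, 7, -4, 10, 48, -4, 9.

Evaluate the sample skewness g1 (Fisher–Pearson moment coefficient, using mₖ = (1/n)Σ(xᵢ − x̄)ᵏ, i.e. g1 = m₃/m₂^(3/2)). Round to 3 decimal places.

x̄ = (-3 + 1 + 7 - 4 + 10 + 48 - 4 + 9) / 8 = 8.0000
deviations (xᵢ − x̄): -11.0000, -7.0000, -1.0000, -12.0000, 2.0000, 40.0000, -12.0000, 1.0000
Σ(xᵢ − x̄)² = 2064.0000 ⇒ m₂ = 2064.0000/8 = 258.00000
Σ(xᵢ − x̄)³ = 58878.0000 ⇒ m₃ = 58878.0000/8 = 7359.75000
m₂^(3/2) = 258.00000^(1.5) = 4144.09363
g1 = m₃ / m₂^(3/2) = 7359.75000 / 4144.09363 ≈ 1.776

1.776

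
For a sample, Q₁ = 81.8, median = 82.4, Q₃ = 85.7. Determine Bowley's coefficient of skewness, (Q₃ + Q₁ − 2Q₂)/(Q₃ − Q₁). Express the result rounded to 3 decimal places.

numerator: Q₃ + Q₁ − 2Q₂ = 85.7 + 81.8 − 2×82.4 = 2.7000
denominator: Q₃ − Q₁ = 85.7 − 81.8 = 3.9000
Bowley skewness = 2.7000 / 3.9000 ≈ 0.692

0.692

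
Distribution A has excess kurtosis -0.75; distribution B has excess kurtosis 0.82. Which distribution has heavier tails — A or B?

Higher excess kurtosis ⇒ heavier tails relative to the normal distribution.
-0.75 vs 0.82: the larger is 0.82, so B has heavier tails. (B is leptokurtic — heavier-than-normal tails; the other is platykurtic.)

B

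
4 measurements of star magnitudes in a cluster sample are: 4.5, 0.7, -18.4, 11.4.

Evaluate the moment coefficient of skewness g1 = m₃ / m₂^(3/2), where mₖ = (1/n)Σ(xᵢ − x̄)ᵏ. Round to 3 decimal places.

x̄ = (4.5 + 0.7 - 18.4 + 11.4) / 4 = -0.4500
deviations (xᵢ − x̄): 4.9500, 1.1500, -17.9500, 11.8500
Σ(xᵢ − x̄)² = 488.4500 ⇒ m₂ = 488.4500/4 = 122.11250
Σ(xᵢ − x̄)³ = -3996.7200 ⇒ m₃ = -3996.7200/4 = -999.18000
m₂^(3/2) = 122.11250^(1.5) = 1349.39838
g1 = m₃ / m₂^(3/2) = -999.18000 / 1349.39838 ≈ -0.740

-0.740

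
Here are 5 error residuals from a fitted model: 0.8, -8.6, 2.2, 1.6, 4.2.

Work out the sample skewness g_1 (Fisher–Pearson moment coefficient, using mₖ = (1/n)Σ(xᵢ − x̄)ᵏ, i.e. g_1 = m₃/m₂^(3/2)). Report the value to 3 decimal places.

-1.256

x̄ = (0.8 - 8.6 + 2.2 + 1.6 + 4.2) / 5 = 0.0400
deviations (xᵢ − x̄): 0.7600, -8.6400, 2.1600, 1.5600, 4.1600
Σ(xᵢ − x̄)² = 99.6320 ⇒ m₂ = 99.6320/5 = 19.92640
Σ(xᵢ − x̄)³ = -558.6682 ⇒ m₃ = -558.6682/5 = -111.73363
m₂^(3/2) = 19.92640^(1.5) = 88.94945
g_1 = m₃ / m₂^(3/2) = -111.73363 / 88.94945 ≈ -1.256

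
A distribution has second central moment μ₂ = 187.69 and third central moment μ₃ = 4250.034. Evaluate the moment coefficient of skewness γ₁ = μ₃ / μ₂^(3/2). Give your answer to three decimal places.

σ = √μ₂ = √187.69 = 13.70000
σ³ = μ₂^(3/2) = 2571.35300
γ₁ = μ₃/σ³ = 4250.034 / 2571.35300 ≈ 1.653

1.653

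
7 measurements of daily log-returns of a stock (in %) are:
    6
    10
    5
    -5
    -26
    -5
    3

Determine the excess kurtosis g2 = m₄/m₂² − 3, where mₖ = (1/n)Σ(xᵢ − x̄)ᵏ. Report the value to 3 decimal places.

0.407

x̄ = -1.7143
Σ(xᵢ − x̄)² = 875.4286 ⇒ m₂ = 125.06122
Σ(xᵢ − x̄)⁴ = 372990.6356 ⇒ m₄ = 53284.37651
m₂² = 15640.30987
g2 = m₄/m₂² − 3 = 3.40686 − 3 ≈ 0.407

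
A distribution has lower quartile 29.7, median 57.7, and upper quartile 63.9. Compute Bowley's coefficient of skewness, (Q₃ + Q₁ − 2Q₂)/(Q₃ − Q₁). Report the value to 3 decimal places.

numerator: Q₃ + Q₁ − 2Q₂ = 63.9 + 29.7 − 2×57.7 = -21.8000
denominator: Q₃ − Q₁ = 63.9 − 29.7 = 34.2000
Bowley skewness = -21.8000 / 34.2000 ≈ -0.637

-0.637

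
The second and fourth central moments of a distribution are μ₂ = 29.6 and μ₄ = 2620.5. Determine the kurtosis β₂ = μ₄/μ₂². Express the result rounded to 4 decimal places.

2.9909

μ₂² = 29.6² = 876.16000
μ₄/μ₂² = 2620.5 / 876.16000 = 2.99089
β₂ ≈ 2.9909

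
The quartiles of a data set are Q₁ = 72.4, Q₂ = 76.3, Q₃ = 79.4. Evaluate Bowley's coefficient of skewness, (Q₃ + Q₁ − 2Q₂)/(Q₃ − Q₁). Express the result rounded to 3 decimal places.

-0.114

numerator: Q₃ + Q₁ − 2Q₂ = 79.4 + 72.4 − 2×76.3 = -0.8000
denominator: Q₃ − Q₁ = 79.4 − 72.4 = 7.0000
Bowley skewness = -0.8000 / 7.0000 ≈ -0.114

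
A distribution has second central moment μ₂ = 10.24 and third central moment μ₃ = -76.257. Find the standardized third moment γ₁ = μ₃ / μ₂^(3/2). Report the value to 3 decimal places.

-2.327

σ = √μ₂ = √10.24 = 3.20000
σ³ = μ₂^(3/2) = 32.76800
γ₁ = μ₃/σ³ = -76.257 / 32.76800 ≈ -2.327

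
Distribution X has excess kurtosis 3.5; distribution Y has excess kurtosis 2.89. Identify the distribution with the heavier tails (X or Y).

Higher excess kurtosis ⇒ heavier tails relative to the normal distribution.
3.5 vs 2.89: the larger is 3.5, so X has heavier tails.

X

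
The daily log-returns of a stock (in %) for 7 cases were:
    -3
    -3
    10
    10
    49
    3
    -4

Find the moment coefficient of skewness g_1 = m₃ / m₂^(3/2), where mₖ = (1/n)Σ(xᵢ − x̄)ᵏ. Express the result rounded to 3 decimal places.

1.629

x̄ = (-3 - 3 + 10 + 10 + 49 + 3 - 4) / 7 = 8.8571
deviations (xᵢ − x̄): -11.8571, -11.8571, 1.1429, 1.1429, 40.1429, -5.8571, -12.8571
Σ(xᵢ − x̄)² = 2094.8571 ⇒ m₂ = 2094.8571/7 = 299.26531
Σ(xᵢ − x̄)³ = 59030.8163 ⇒ m₃ = 59030.8163/7 = 8432.97376
m₂^(3/2) = 299.26531^(1.5) = 5177.07621
g_1 = m₃ / m₂^(3/2) = 8432.97376 / 5177.07621 ≈ 1.629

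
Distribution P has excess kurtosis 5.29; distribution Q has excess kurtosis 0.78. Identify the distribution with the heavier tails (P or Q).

P

Higher excess kurtosis ⇒ heavier tails relative to the normal distribution.
5.29 vs 0.78: the larger is 5.29, so P has heavier tails.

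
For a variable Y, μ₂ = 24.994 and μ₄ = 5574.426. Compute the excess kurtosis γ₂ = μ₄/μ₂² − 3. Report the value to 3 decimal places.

5.923

μ₂² = 24.994² = 624.70004
μ₄/μ₂² = 5574.426 / 624.70004 = 8.92336
γ₂ = 8.92336 − 3 ≈ 5.923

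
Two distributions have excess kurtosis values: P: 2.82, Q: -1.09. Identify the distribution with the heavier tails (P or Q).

Higher excess kurtosis ⇒ heavier tails relative to the normal distribution.
2.82 vs -1.09: the larger is 2.82, so P has heavier tails. (P is leptokurtic — heavier-than-normal tails; the other is platykurtic.)

P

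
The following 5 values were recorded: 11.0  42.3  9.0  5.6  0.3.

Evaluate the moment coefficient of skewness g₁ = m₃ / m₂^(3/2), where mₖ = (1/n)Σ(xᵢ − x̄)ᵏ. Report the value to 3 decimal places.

1.271

x̄ = (11.0 + 42.3 + 9.0 + 5.6 + 0.3) / 5 = 13.6400
deviations (xᵢ − x̄): -2.6400, 28.6600, -4.6400, -8.0400, -13.3400
Σ(xᵢ − x̄)² = 1092.4920 ⇒ m₂ = 1092.4920/5 = 218.49840
Σ(xᵢ − x̄)³ = 20529.2546 ⇒ m₃ = 20529.2546/5 = 4105.85093
m₂^(3/2) = 218.49840^(1.5) = 3229.77592
g₁ = m₃ / m₂^(3/2) = 4105.85093 / 3229.77592 ≈ 1.271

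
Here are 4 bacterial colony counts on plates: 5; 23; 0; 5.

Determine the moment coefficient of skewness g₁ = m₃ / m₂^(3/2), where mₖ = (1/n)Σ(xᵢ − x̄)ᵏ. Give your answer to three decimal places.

0.960

x̄ = (5 + 23 + 0 + 5) / 4 = 8.2500
deviations (xᵢ − x̄): -3.2500, 14.7500, -8.2500, -3.2500
Σ(xᵢ − x̄)² = 306.7500 ⇒ m₂ = 306.7500/4 = 76.68750
Σ(xᵢ − x̄)³ = 2578.8750 ⇒ m₃ = 2578.8750/4 = 644.71875
m₂^(3/2) = 76.68750^(1.5) = 671.56317
g₁ = m₃ / m₂^(3/2) = 644.71875 / 671.56317 ≈ 0.960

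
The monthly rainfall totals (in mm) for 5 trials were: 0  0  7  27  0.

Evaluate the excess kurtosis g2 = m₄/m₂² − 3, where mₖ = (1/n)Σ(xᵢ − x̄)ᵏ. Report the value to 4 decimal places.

-0.1084

x̄ = 6.8000
Σ(xᵢ − x̄)² = 546.8000 ⇒ m₂ = 109.36000
Σ(xᵢ − x̄)⁴ = 172911.0560 ⇒ m₄ = 34582.21120
m₂² = 11959.60960
g2 = m₄/m₂² − 3 = 2.89158 − 3 ≈ -0.1084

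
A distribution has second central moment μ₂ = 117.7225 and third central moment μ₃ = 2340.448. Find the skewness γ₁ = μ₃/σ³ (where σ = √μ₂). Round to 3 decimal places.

1.832

σ = √μ₂ = √117.7225 = 10.85000
σ³ = μ₂^(3/2) = 1277.28913
γ₁ = μ₃/σ³ = 2340.448 / 1277.28913 ≈ 1.832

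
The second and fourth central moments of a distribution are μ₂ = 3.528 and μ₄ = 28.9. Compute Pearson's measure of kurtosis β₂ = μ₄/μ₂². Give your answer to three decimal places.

μ₂² = 3.528² = 12.44678
μ₄/μ₂² = 28.9 / 12.44678 = 2.32188
β₂ ≈ 2.322

2.322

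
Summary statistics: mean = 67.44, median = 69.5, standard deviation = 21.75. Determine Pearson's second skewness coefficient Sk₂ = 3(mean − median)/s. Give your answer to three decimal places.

Sk₂ = 3(67.44 − 69.5) / 21.75 = 3 × -2.0600 / 21.75
    = -6.1800 / 21.75 ≈ -0.284

-0.284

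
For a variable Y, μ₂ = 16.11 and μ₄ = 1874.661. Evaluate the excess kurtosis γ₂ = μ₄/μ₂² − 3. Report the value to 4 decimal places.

μ₂² = 16.11² = 259.53210
μ₄/μ₂² = 1874.661 / 259.53210 = 7.22323
γ₂ = 7.22323 − 3 ≈ 4.2232

4.2232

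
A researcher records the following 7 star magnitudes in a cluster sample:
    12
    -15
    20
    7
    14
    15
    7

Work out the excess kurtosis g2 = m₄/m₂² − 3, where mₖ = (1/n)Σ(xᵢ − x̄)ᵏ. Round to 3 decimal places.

0.841

x̄ = 8.5714
Σ(xᵢ − x̄)² = 773.7143 ⇒ m₂ = 110.53061
Σ(xᵢ − x̄)⁴ = 328491.2303 ⇒ m₄ = 46927.31862
m₂² = 12217.01624
g2 = m₄/m₂² − 3 = 3.84114 − 3 ≈ 0.841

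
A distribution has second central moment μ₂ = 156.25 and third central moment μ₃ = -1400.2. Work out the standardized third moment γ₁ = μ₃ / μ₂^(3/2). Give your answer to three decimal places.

σ = √μ₂ = √156.25 = 12.50000
σ³ = μ₂^(3/2) = 1953.12500
γ₁ = μ₃/σ³ = -1400.2 / 1953.12500 ≈ -0.717

-0.717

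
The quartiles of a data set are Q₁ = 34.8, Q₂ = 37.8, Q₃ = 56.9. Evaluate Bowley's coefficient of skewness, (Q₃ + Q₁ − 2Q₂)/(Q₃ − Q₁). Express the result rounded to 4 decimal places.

numerator: Q₃ + Q₁ − 2Q₂ = 56.9 + 34.8 − 2×37.8 = 16.1000
denominator: Q₃ − Q₁ = 56.9 − 34.8 = 22.1000
Bowley skewness = 16.1000 / 22.1000 ≈ 0.7285

0.7285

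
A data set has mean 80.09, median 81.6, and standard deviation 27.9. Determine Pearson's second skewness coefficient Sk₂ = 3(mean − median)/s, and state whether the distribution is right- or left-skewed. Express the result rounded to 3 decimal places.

-0.162, left-skewed

Sk₂ = 3(80.09 − 81.6) / 27.9 = 3 × -1.5100 / 27.9
    = -4.5300 / 27.9 ≈ -0.162
Sk₂ < 0 ⇒ mean < median ⇒ left-skewed (negative skew).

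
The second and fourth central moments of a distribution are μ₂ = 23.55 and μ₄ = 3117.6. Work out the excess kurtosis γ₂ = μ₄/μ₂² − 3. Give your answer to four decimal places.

μ₂² = 23.55² = 554.60250
μ₄/μ₂² = 3117.6 / 554.60250 = 5.62132
γ₂ = 5.62132 − 3 ≈ 2.6213

2.6213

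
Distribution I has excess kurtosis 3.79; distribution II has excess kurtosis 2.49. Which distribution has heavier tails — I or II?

Higher excess kurtosis ⇒ heavier tails relative to the normal distribution.
3.79 vs 2.49: the larger is 3.79, so I has heavier tails.

I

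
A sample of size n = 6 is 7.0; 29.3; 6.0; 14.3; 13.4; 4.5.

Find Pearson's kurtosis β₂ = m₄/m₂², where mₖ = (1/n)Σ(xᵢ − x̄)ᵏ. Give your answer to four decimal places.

x̄ = 12.4167
Σ(xᵢ − x̄)² = 422.7483 ⇒ m₂ = 70.45806
Σ(xᵢ − x̄)⁴ = 87749.3760 ⇒ m₄ = 14624.89600
m₂² = 4964.33759
β₂ = m₄/m₂² = 14624.89600 / 4964.33759 ≈ 2.9460

2.9460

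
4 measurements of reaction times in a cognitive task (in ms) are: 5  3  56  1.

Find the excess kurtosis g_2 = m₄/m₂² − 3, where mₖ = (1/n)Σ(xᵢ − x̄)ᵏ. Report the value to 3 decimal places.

x̄ = 16.2500
Σ(xᵢ − x̄)² = 2114.7500 ⇒ m₂ = 528.68750
Σ(xᵢ − x̄)⁴ = 2597523.0781 ⇒ m₄ = 649380.76953
m₂² = 279510.47266
g_2 = m₄/m₂² − 3 = 2.32328 − 3 ≈ -0.677

-0.677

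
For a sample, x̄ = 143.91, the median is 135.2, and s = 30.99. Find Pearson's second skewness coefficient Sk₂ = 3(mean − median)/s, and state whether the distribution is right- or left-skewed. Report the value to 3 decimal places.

Sk₂ = 3(143.91 − 135.2) / 30.99 = 3 × 8.7100 / 30.99
    = 26.1300 / 30.99 ≈ 0.843
Sk₂ > 0 ⇒ mean > median ⇒ right-skewed (positive skew).

0.843, right-skewed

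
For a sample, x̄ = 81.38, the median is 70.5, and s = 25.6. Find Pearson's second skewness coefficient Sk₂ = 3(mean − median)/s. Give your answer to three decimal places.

1.275

Sk₂ = 3(81.38 − 70.5) / 25.6 = 3 × 10.8800 / 25.6
    = 32.6400 / 25.6 ≈ 1.275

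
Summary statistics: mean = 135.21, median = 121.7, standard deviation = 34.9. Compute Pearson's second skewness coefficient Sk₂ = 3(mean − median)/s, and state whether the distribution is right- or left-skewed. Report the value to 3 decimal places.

1.161, right-skewed

Sk₂ = 3(135.21 − 121.7) / 34.9 = 3 × 13.5100 / 34.9
    = 40.5300 / 34.9 ≈ 1.161
Sk₂ > 0 ⇒ mean > median ⇒ right-skewed (positive skew).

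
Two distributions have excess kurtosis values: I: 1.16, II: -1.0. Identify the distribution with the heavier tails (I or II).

I

Higher excess kurtosis ⇒ heavier tails relative to the normal distribution.
1.16 vs -1.0: the larger is 1.16, so I has heavier tails. (I is leptokurtic — heavier-than-normal tails; the other is platykurtic.)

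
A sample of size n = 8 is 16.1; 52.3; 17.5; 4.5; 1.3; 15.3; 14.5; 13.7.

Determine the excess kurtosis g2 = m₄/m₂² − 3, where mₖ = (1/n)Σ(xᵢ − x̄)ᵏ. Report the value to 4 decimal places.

1.7438

x̄ = 16.9000
Σ(xᵢ − x̄)² = 1669.8400 ⇒ m₂ = 208.73000
Σ(xᵢ − x̄)⁴ = 1653421.3408 ⇒ m₄ = 206677.66760
m₂² = 43568.21290
g2 = m₄/m₂² − 3 = 4.74377 − 3 ≈ 1.7438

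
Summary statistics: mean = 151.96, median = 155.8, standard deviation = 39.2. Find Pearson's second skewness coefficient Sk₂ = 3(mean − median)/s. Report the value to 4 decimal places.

Sk₂ = 3(151.96 − 155.8) / 39.2 = 3 × -3.8400 / 39.2
    = -11.5200 / 39.2 ≈ -0.2939

-0.2939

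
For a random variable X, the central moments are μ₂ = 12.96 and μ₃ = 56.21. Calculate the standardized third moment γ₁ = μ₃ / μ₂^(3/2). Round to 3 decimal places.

σ = √μ₂ = √12.96 = 3.60000
σ³ = μ₂^(3/2) = 46.65600
γ₁ = μ₃/σ³ = 56.21 / 46.65600 ≈ 1.205

1.205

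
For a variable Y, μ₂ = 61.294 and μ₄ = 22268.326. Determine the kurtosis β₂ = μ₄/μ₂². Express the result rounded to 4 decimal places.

5.9272

μ₂² = 61.294² = 3756.95444
μ₄/μ₂² = 22268.326 / 3756.95444 = 5.92723
β₂ ≈ 5.9272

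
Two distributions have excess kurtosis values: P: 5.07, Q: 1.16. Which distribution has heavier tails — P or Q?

Higher excess kurtosis ⇒ heavier tails relative to the normal distribution.
5.07 vs 1.16: the larger is 5.07, so P has heavier tails.

P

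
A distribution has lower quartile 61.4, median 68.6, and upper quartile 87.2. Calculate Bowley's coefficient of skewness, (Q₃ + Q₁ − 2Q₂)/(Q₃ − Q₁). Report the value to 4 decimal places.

0.4419

numerator: Q₃ + Q₁ − 2Q₂ = 87.2 + 61.4 − 2×68.6 = 11.4000
denominator: Q₃ − Q₁ = 87.2 − 61.4 = 25.8000
Bowley skewness = 11.4000 / 25.8000 ≈ 0.4419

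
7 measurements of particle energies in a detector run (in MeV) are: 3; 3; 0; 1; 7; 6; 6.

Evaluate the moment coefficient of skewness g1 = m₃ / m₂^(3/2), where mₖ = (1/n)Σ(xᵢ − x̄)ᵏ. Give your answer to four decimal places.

x̄ = (3 + 3 + 0 + 1 + 7 + 6 + 6) / 7 = 3.7143
deviations (xᵢ − x̄): -0.7143, -0.7143, -3.7143, -2.7143, 3.2857, 2.2857, 2.2857
Σ(xᵢ − x̄)² = 43.4286 ⇒ m₂ = 43.4286/7 = 6.20408
Σ(xᵢ − x̄)³ = -12.6122 ⇒ m₃ = -12.6122/7 = -1.80175
m₂^(3/2) = 6.20408^(1.5) = 15.45312
g1 = m₃ / m₂^(3/2) = -1.80175 / 15.45312 ≈ -0.1166

-0.1166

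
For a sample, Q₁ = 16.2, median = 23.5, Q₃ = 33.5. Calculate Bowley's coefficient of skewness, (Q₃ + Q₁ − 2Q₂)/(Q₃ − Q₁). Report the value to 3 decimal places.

0.156

numerator: Q₃ + Q₁ − 2Q₂ = 33.5 + 16.2 − 2×23.5 = 2.7000
denominator: Q₃ − Q₁ = 33.5 − 16.2 = 17.3000
Bowley skewness = 2.7000 / 17.3000 ≈ 0.156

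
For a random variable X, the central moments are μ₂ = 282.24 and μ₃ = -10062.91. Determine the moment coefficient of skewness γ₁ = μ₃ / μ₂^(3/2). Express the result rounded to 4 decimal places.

σ = √μ₂ = √282.24 = 16.80000
σ³ = μ₂^(3/2) = 4741.63200
γ₁ = μ₃/σ³ = -10062.91 / 4741.63200 ≈ -2.1222

-2.1222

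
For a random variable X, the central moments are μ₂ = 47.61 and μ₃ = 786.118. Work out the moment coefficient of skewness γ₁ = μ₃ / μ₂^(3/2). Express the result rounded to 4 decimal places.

2.3930

σ = √μ₂ = √47.61 = 6.90000
σ³ = μ₂^(3/2) = 328.50900
γ₁ = μ₃/σ³ = 786.118 / 328.50900 ≈ 2.3930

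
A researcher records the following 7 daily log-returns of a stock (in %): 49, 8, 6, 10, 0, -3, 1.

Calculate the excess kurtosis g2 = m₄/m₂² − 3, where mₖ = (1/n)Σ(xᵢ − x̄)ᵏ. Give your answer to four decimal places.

1.5568

x̄ = 10.1429
Σ(xᵢ − x̄)² = 1890.8571 ⇒ m₂ = 270.12245
Σ(xᵢ − x̄)⁴ = 2327454.5423 ⇒ m₄ = 332493.50604
m₂² = 72966.13744
g2 = m₄/m₂² − 3 = 4.55682 − 3 ≈ 1.5568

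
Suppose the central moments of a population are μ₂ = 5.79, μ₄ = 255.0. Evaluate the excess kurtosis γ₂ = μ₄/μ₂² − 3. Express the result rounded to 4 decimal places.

μ₂² = 5.79² = 33.52410
μ₄/μ₂² = 255.0 / 33.52410 = 7.60647
γ₂ = 7.60647 − 3 ≈ 4.6065

4.6065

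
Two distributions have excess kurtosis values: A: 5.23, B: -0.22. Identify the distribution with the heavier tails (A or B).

Higher excess kurtosis ⇒ heavier tails relative to the normal distribution.
5.23 vs -0.22: the larger is 5.23, so A has heavier tails. (A is leptokurtic — heavier-than-normal tails; the other is platykurtic.)

A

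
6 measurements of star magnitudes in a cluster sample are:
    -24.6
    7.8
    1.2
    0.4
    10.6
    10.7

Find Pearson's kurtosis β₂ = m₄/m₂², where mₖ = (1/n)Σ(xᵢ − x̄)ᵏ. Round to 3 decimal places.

x̄ = 1.0167
Σ(xᵢ − x̄)² = 888.2483 ⇒ m₂ = 148.04139
Σ(xᵢ − x̄)⁴ = 449960.5780 ⇒ m₄ = 74993.42967
m₂² = 21916.25282
β₂ = m₄/m₂² = 74993.42967 / 21916.25282 ≈ 3.422

3.422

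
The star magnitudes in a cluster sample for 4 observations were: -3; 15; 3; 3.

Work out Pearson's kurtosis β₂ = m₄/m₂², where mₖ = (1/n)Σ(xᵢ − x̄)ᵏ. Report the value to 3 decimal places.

2.097

x̄ = 4.5000
Σ(xᵢ − x̄)² = 171.0000 ⇒ m₂ = 42.75000
Σ(xᵢ − x̄)⁴ = 15329.2500 ⇒ m₄ = 3832.31250
m₂² = 1827.56250
β₂ = m₄/m₂² = 3832.31250 / 1827.56250 ≈ 2.097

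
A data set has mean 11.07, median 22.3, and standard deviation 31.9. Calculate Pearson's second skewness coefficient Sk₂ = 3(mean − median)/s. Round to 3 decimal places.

-1.056

Sk₂ = 3(11.07 − 22.3) / 31.9 = 3 × -11.2300 / 31.9
    = -33.6900 / 31.9 ≈ -1.056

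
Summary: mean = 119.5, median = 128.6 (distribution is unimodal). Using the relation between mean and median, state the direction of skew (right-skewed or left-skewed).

mean − median = 119.5 − 128.6 = -9.1
mean < median ⇒ the longer tail is on the left ⇒ left-skewed (negatively skewed).

left-skewed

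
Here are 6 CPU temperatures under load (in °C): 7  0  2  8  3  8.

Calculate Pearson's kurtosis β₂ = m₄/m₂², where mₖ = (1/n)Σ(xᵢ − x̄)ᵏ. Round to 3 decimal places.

x̄ = 4.6667
Σ(xᵢ − x̄)² = 59.3333 ⇒ m₂ = 9.88889
Σ(xᵢ − x̄)⁴ = 809.1111 ⇒ m₄ = 134.85185
m₂² = 97.79012
β₂ = m₄/m₂² = 134.85185 / 97.79012 ≈ 1.379

1.379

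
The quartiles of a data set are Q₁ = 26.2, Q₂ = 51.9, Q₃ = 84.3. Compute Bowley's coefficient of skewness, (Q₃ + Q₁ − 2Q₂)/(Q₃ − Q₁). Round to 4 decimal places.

numerator: Q₃ + Q₁ − 2Q₂ = 84.3 + 26.2 − 2×51.9 = 6.7000
denominator: Q₃ − Q₁ = 84.3 − 26.2 = 58.1000
Bowley skewness = 6.7000 / 58.1000 ≈ 0.1153

0.1153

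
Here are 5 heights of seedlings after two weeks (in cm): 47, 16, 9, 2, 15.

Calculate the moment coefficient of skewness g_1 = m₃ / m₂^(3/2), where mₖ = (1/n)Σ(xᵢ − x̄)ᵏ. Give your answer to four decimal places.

x̄ = (47 + 16 + 9 + 2 + 15) / 5 = 17.8000
deviations (xᵢ − x̄): 29.2000, -1.8000, -8.8000, -15.8000, -2.8000
Σ(xᵢ − x̄)² = 1190.8000 ⇒ m₂ = 1190.8000/5 = 238.16000
Σ(xᵢ − x̄)³ = 20243.5200 ⇒ m₃ = 20243.5200/5 = 4048.70400
m₂^(3/2) = 238.16000^(1.5) = 3675.38833
g_1 = m₃ / m₂^(3/2) = 4048.70400 / 3675.38833 ≈ 1.1016

1.1016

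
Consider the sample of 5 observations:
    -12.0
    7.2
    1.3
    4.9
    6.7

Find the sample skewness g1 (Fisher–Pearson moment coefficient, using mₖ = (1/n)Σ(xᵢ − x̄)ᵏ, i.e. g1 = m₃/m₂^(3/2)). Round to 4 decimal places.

-1.2127

x̄ = (-12.0 + 7.2 + 1.3 + 4.9 + 6.7) / 5 = 1.6200
deviations (xᵢ − x̄): -13.6200, 5.5800, -0.3200, 3.2800, 5.0800
Σ(xᵢ − x̄)² = 253.3080 ⇒ m₂ = 253.3080/5 = 50.66160
Σ(xᵢ − x̄)³ = -2186.4775 ⇒ m₃ = -2186.4775/5 = -437.29550
m₂^(3/2) = 50.66160^(1.5) = 360.59388
g1 = m₃ / m₂^(3/2) = -437.29550 / 360.59388 ≈ -1.2127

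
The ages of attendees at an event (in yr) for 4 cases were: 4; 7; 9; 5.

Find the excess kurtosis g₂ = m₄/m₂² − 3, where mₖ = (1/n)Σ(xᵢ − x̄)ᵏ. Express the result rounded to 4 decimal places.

-1.4266

x̄ = 6.2500
Σ(xᵢ − x̄)² = 14.7500 ⇒ m₂ = 3.68750
Σ(xᵢ − x̄)⁴ = 85.5781 ⇒ m₄ = 21.39453
m₂² = 13.59766
g₂ = m₄/m₂² − 3 = 1.57340 − 3 ≈ -1.4266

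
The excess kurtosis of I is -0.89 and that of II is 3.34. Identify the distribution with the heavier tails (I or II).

II

Higher excess kurtosis ⇒ heavier tails relative to the normal distribution.
-0.89 vs 3.34: the larger is 3.34, so II has heavier tails. (II is leptokurtic — heavier-than-normal tails; the other is platykurtic.)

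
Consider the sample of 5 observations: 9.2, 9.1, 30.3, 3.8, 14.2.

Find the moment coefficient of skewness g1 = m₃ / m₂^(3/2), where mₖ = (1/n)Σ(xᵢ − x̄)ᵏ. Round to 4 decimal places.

1.0303

x̄ = (9.2 + 9.1 + 30.3 + 3.8 + 14.2) / 5 = 13.3200
deviations (xᵢ − x̄): -4.1200, -4.2200, 16.9800, -9.5200, 0.8800
Σ(xᵢ − x̄)² = 414.5080 ⇒ m₂ = 414.5080/5 = 82.90160
Σ(xᵢ − x̄)³ = 3888.4745 ⇒ m₃ = 3888.4745/5 = 777.69490
m₂^(3/2) = 82.90160^(1.5) = 754.82169
g1 = m₃ / m₂^(3/2) = 777.69490 / 754.82169 ≈ 1.0303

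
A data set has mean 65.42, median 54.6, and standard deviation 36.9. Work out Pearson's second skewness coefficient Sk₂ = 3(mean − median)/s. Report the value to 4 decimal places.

0.8797

Sk₂ = 3(65.42 − 54.6) / 36.9 = 3 × 10.8200 / 36.9
    = 32.4600 / 36.9 ≈ 0.8797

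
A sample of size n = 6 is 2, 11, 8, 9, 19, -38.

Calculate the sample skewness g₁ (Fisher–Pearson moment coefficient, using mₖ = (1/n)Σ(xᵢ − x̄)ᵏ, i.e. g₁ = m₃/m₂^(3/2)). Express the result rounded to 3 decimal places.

-1.493

x̄ = (2 + 11 + 8 + 9 + 19 - 38) / 6 = 1.8333
deviations (xᵢ − x̄): 0.1667, 9.1667, 6.1667, 7.1667, 17.1667, -39.8333
Σ(xᵢ − x̄)² = 2054.8333 ⇒ m₂ = 2054.8333/6 = 342.47222
Σ(xᵢ − x̄)³ = -56771.5556 ⇒ m₃ = -56771.5556/6 = -9461.92593
m₂^(3/2) = 342.47222^(1.5) = 6337.79267
g₁ = m₃ / m₂^(3/2) = -9461.92593 / 6337.79267 ≈ -1.493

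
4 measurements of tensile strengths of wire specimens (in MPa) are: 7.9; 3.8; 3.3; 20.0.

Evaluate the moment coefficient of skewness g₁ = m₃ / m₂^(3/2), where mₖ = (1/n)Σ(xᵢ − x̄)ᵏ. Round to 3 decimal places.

0.933

x̄ = (7.9 + 3.8 + 3.3 + 20.0) / 4 = 8.7500
deviations (xᵢ − x̄): -0.8500, -4.9500, -5.4500, 11.2500
Σ(xᵢ − x̄)² = 181.4900 ⇒ m₂ = 181.4900/4 = 45.37250
Σ(xᵢ − x̄)³ = 1140.0480 ⇒ m₃ = 1140.0480/4 = 285.01200
m₂^(3/2) = 45.37250^(1.5) = 305.62513
g₁ = m₃ / m₂^(3/2) = 285.01200 / 305.62513 ≈ 0.933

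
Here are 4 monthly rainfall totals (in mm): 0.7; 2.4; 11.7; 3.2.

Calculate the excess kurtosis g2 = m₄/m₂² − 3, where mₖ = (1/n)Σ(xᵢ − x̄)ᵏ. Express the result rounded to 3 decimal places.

x̄ = 4.5000
Σ(xᵢ − x̄)² = 72.3800 ⇒ m₂ = 18.09500
Σ(xᵢ − x̄)⁴ = 2918.2034 ⇒ m₄ = 729.55085
m₂² = 327.42902
g2 = m₄/m₂² − 3 = 2.22812 − 3 ≈ -0.772

-0.772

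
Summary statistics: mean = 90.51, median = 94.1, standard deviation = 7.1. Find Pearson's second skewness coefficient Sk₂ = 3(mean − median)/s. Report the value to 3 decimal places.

-1.517

Sk₂ = 3(90.51 − 94.1) / 7.1 = 3 × -3.5900 / 7.1
    = -10.7700 / 7.1 ≈ -1.517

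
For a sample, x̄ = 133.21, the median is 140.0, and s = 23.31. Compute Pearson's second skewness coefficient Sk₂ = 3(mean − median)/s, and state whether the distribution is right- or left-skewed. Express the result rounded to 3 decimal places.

Sk₂ = 3(133.21 − 140.0) / 23.31 = 3 × -6.7900 / 23.31
    = -20.3700 / 23.31 ≈ -0.874
Sk₂ < 0 ⇒ mean < median ⇒ left-skewed (negative skew).

-0.874, left-skewed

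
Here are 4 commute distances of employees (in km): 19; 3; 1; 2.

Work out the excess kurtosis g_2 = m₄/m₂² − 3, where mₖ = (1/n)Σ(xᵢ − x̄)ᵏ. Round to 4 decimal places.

-0.6909

x̄ = 6.2500
Σ(xᵢ − x̄)² = 218.7500 ⇒ m₂ = 54.68750
Σ(xᵢ − x̄)⁴ = 27624.0781 ⇒ m₄ = 6906.01953
m₂² = 2990.72266
g_2 = m₄/m₂² − 3 = 2.30915 − 3 ≈ -0.6909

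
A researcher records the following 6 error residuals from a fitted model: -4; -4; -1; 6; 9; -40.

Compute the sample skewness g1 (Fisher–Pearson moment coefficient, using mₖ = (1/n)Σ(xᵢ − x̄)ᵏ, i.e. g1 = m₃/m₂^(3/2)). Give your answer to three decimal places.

x̄ = (-4 - 4 - 1 + 6 + 9 - 40) / 6 = -5.6667
deviations (xᵢ − x̄): 1.6667, 1.6667, 4.6667, 11.6667, 14.6667, -34.3333
Σ(xᵢ − x̄)² = 1557.3333 ⇒ m₂ = 1557.3333/6 = 259.55556
Σ(xᵢ − x̄)³ = -35617.5556 ⇒ m₃ = -35617.5556/6 = -5936.25926
m₂^(3/2) = 259.55556^(1.5) = 4181.62895
g1 = m₃ / m₂^(3/2) = -5936.25926 / 4181.62895 ≈ -1.420

-1.420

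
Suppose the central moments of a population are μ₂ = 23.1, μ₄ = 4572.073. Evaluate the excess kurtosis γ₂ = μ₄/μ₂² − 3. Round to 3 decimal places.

5.568

μ₂² = 23.1² = 533.61000
μ₄/μ₂² = 4572.073 / 533.61000 = 8.56819
γ₂ = 8.56819 − 3 ≈ 5.568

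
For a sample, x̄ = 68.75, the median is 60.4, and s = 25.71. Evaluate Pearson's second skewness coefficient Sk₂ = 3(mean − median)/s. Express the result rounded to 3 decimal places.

Sk₂ = 3(68.75 − 60.4) / 25.71 = 3 × 8.3500 / 25.71
    = 25.0500 / 25.71 ≈ 0.974

0.974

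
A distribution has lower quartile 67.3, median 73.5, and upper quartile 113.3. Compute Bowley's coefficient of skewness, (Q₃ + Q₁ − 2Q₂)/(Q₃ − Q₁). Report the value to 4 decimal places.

numerator: Q₃ + Q₁ − 2Q₂ = 113.3 + 67.3 − 2×73.5 = 33.6000
denominator: Q₃ − Q₁ = 113.3 − 67.3 = 46.0000
Bowley skewness = 33.6000 / 46.0000 ≈ 0.7304

0.7304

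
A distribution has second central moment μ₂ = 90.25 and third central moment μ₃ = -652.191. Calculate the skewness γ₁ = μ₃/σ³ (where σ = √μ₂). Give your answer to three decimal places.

σ = √μ₂ = √90.25 = 9.50000
σ³ = μ₂^(3/2) = 857.37500
γ₁ = μ₃/σ³ = -652.191 / 857.37500 ≈ -0.761

-0.761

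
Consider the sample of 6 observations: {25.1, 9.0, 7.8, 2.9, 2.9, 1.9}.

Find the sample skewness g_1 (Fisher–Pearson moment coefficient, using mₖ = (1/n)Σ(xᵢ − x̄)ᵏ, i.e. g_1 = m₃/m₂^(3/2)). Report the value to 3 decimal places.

x̄ = (25.1 + 9.0 + 7.8 + 2.9 + 2.9 + 1.9) / 6 = 8.2667
deviations (xᵢ − x̄): 16.8333, 0.7333, -0.4667, -5.3667, -5.3667, -6.3667
Σ(xᵢ − x̄)² = 382.2533 ⇒ m₂ = 382.2533/6 = 63.70889
Σ(xᵢ − x̄)³ = 4203.0036 ⇒ m₃ = 4203.0036/6 = 700.50059
m₂^(3/2) = 63.70889^(1.5) = 508.51064
g_1 = m₃ / m₂^(3/2) = 700.50059 / 508.51064 ≈ 1.378

1.378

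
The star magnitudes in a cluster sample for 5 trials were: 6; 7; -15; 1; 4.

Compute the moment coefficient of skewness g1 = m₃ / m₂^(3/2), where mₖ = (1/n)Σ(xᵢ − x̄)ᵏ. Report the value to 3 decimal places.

-1.273

x̄ = (6 + 7 - 15 + 1 + 4) / 5 = 0.6000
deviations (xᵢ − x̄): 5.4000, 6.4000, -15.6000, 0.4000, 3.4000
Σ(xᵢ − x̄)² = 325.2000 ⇒ m₂ = 325.2000/5 = 65.04000
Σ(xᵢ − x̄)³ = -3337.4400 ⇒ m₃ = -3337.4400/5 = -667.48800
m₂^(3/2) = 65.04000^(1.5) = 524.53056
g1 = m₃ / m₂^(3/2) = -667.48800 / 524.53056 ≈ -1.273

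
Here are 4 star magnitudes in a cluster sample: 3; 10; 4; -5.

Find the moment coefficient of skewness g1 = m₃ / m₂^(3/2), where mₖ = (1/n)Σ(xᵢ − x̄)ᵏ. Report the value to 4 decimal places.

-0.2760

x̄ = (3 + 10 + 4 - 5) / 4 = 3.0000
deviations (xᵢ − x̄): 0.0000, 7.0000, 1.0000, -8.0000
Σ(xᵢ − x̄)² = 114.0000 ⇒ m₂ = 114.0000/4 = 28.50000
Σ(xᵢ − x̄)³ = -168.0000 ⇒ m₃ = -168.0000/4 = -42.00000
m₂^(3/2) = 28.50000^(1.5) = 152.14837
g1 = m₃ / m₂^(3/2) = -42.00000 / 152.14837 ≈ -0.2760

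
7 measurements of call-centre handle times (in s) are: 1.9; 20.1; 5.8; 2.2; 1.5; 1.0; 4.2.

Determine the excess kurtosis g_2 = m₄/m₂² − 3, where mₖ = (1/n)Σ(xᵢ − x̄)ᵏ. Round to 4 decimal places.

1.5919

x̄ = 5.2429
Σ(xᵢ − x̄)² = 274.5771 ⇒ m₂ = 39.22531
Σ(xᵢ − x̄)⁴ = 49456.0043 ⇒ m₄ = 7065.14347
m₂² = 1538.62464
g_2 = m₄/m₂² − 3 = 4.59186 − 3 ≈ 1.5919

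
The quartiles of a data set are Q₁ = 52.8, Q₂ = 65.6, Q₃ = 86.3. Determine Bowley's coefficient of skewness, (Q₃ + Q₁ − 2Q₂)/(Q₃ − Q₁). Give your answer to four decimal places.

0.2358

numerator: Q₃ + Q₁ − 2Q₂ = 86.3 + 52.8 − 2×65.6 = 7.9000
denominator: Q₃ − Q₁ = 86.3 − 52.8 = 33.5000
Bowley skewness = 7.9000 / 33.5000 ≈ 0.2358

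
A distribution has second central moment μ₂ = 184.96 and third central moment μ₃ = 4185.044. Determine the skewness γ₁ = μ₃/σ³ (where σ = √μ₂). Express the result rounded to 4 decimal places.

1.6637

σ = √μ₂ = √184.96 = 13.60000
σ³ = μ₂^(3/2) = 2515.45600
γ₁ = μ₃/σ³ = 4185.044 / 2515.45600 ≈ 1.6637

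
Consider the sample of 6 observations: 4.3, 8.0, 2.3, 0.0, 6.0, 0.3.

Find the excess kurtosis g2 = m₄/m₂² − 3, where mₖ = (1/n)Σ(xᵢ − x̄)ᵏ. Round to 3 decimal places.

x̄ = 3.4833
Σ(xᵢ − x̄)² = 51.0683 ⇒ m₂ = 8.51139
Σ(xᵢ − x̄)⁴ = 708.6061 ⇒ m₄ = 118.10102
m₂² = 72.44374
g2 = m₄/m₂² − 3 = 1.63024 − 3 ≈ -1.370

-1.370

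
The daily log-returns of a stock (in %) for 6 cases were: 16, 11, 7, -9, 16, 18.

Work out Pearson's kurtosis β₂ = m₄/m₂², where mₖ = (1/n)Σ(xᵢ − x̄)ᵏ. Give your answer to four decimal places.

x̄ = 9.8333
Σ(xᵢ − x̄)² = 506.8333 ⇒ m₂ = 84.47222
Σ(xᵢ − x̄)⁴ = 133214.8194 ⇒ m₄ = 22202.46991
m₂² = 7135.55633
β₂ = m₄/m₂² = 22202.46991 / 7135.55633 ≈ 3.1115

3.1115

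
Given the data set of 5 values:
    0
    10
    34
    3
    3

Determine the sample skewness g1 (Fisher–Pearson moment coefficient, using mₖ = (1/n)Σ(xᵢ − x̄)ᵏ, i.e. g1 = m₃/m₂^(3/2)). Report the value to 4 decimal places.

x̄ = (0 + 10 + 34 + 3 + 3) / 5 = 10.0000
deviations (xᵢ − x̄): -10.0000, 0.0000, 24.0000, -7.0000, -7.0000
Σ(xᵢ − x̄)² = 774.0000 ⇒ m₂ = 774.0000/5 = 154.80000
Σ(xᵢ − x̄)³ = 12138.0000 ⇒ m₃ = 12138.0000/5 = 2427.60000
m₂^(3/2) = 154.80000^(1.5) = 1926.00067
g1 = m₃ / m₂^(3/2) = 2427.60000 / 1926.00067 ≈ 1.2604

1.2604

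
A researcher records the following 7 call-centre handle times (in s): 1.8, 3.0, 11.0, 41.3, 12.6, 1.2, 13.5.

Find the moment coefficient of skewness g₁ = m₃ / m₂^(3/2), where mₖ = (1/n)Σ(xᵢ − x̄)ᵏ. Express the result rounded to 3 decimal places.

1.460

x̄ = (1.8 + 3.0 + 11.0 + 41.3 + 12.6 + 1.2 + 13.5) / 7 = 12.0571
deviations (xᵢ − x̄): -10.2571, -9.0571, -1.0571, 29.2429, 0.5429, -10.8571, 1.4429
Σ(xᵢ − x̄)² = 1163.7571 ⇒ m₂ = 1163.7571/7 = 166.25102
Σ(xᵢ − x̄)³ = 21906.9255 ⇒ m₃ = 21906.9255/7 = 3129.56078
m₂^(3/2) = 166.25102^(1.5) = 2143.61348
g₁ = m₃ / m₂^(3/2) = 3129.56078 / 2143.61348 ≈ 1.460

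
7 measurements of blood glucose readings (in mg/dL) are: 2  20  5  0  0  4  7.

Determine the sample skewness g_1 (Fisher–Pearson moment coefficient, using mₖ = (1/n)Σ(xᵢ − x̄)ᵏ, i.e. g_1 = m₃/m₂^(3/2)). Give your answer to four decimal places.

x̄ = (2 + 20 + 5 + 0 + 0 + 4 + 7) / 7 = 5.4286
deviations (xᵢ − x̄): -3.4286, 14.5714, -0.4286, -5.4286, -5.4286, -1.4286, 1.5714
Σ(xᵢ − x̄)² = 287.7143 ⇒ m₂ = 287.7143/7 = 41.10204
Σ(xᵢ − x̄)³ = 2734.5306 ⇒ m₃ = 2734.5306/7 = 390.64723
m₂^(3/2) = 41.10204^(1.5) = 263.50877
g_1 = m₃ / m₂^(3/2) = 390.64723 / 263.50877 ≈ 1.4825

1.4825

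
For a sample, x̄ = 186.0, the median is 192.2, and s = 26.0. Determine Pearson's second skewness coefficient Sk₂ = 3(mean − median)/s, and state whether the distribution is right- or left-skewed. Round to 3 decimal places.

-0.715, left-skewed

Sk₂ = 3(186.0 − 192.2) / 26.0 = 3 × -6.2000 / 26.0
    = -18.6000 / 26.0 ≈ -0.715
Sk₂ < 0 ⇒ mean < median ⇒ left-skewed (negative skew).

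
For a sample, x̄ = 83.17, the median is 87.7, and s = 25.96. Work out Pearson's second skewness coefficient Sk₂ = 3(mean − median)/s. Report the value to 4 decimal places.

Sk₂ = 3(83.17 − 87.7) / 25.96 = 3 × -4.5300 / 25.96
    = -13.5900 / 25.96 ≈ -0.5235

-0.5235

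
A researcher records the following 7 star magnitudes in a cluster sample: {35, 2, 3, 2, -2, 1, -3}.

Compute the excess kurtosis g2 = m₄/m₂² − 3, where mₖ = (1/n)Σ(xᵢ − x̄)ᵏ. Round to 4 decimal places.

x̄ = 5.4286
Σ(xᵢ − x̄)² = 1049.7143 ⇒ m₂ = 149.95918
Σ(xᵢ − x̄)⁴ = 773484.5364 ⇒ m₄ = 110497.79092
m₂² = 22487.75677
g2 = m₄/m₂² − 3 = 4.91369 − 3 ≈ 1.9137

1.9137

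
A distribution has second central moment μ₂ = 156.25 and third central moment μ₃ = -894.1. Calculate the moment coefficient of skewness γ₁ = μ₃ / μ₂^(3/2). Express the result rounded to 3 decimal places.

-0.458

σ = √μ₂ = √156.25 = 12.50000
σ³ = μ₂^(3/2) = 1953.12500
γ₁ = μ₃/σ³ = -894.1 / 1953.12500 ≈ -0.458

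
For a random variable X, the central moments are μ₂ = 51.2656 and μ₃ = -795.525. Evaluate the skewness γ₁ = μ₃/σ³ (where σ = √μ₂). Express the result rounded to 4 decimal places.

σ = √μ₂ = √51.2656 = 7.16000
σ³ = μ₂^(3/2) = 367.06170
γ₁ = μ₃/σ³ = -795.525 / 367.06170 ≈ -2.1673

-2.1673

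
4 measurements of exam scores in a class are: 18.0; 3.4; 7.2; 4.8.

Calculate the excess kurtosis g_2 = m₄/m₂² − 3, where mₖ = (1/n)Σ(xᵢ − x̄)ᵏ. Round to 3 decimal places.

x̄ = 8.3500
Σ(xᵢ − x̄)² = 131.5500 ⇒ m₂ = 32.88750
Σ(xᵢ − x̄)⁴ = 9432.7445 ⇒ m₄ = 2358.18613
m₂² = 1081.58766
g_2 = m₄/m₂² − 3 = 2.18030 − 3 ≈ -0.820

-0.820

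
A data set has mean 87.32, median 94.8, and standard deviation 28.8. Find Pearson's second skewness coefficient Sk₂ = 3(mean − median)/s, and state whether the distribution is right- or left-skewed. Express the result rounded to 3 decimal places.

Sk₂ = 3(87.32 − 94.8) / 28.8 = 3 × -7.4800 / 28.8
    = -22.4400 / 28.8 ≈ -0.779
Sk₂ < 0 ⇒ mean < median ⇒ left-skewed (negative skew).

-0.779, left-skewed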